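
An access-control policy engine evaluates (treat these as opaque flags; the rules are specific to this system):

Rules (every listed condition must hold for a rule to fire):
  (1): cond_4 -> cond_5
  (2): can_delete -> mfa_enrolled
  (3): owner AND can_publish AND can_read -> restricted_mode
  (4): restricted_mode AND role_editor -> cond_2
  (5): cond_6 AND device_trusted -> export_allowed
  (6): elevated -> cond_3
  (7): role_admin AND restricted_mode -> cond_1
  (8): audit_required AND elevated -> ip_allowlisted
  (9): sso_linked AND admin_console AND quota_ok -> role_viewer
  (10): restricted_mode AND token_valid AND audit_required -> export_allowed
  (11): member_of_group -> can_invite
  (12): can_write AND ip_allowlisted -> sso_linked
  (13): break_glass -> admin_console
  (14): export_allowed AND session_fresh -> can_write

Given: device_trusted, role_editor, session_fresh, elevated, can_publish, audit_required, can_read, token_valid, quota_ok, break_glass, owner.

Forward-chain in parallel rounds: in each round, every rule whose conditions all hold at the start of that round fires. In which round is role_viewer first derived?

5

[1] (3) [owner AND can_publish AND can_read -> restricted_mode]; (6) [elevated -> cond_3]; (8) [audit_required AND elevated -> ip_allowlisted]; (13) [break_glass -> admin_console]. ⇒ new: restricted_mode, cond_3, ip_allowlisted, admin_console.
[2] (4) [restricted_mode AND role_editor -> cond_2]; (10) [restricted_mode AND token_valid AND audit_required -> export_allowed]. ⇒ new: cond_2, export_allowed.
[3] (14) [export_allowed AND session_fresh -> can_write]. ⇒ new: can_write.
[4] (12) [can_write AND ip_allowlisted -> sso_linked]. ⇒ new: sso_linked.
[5] (9) [sso_linked AND admin_console AND quota_ok -> role_viewer]. ⇒ new: role_viewer.
role_viewer first appears in round 5.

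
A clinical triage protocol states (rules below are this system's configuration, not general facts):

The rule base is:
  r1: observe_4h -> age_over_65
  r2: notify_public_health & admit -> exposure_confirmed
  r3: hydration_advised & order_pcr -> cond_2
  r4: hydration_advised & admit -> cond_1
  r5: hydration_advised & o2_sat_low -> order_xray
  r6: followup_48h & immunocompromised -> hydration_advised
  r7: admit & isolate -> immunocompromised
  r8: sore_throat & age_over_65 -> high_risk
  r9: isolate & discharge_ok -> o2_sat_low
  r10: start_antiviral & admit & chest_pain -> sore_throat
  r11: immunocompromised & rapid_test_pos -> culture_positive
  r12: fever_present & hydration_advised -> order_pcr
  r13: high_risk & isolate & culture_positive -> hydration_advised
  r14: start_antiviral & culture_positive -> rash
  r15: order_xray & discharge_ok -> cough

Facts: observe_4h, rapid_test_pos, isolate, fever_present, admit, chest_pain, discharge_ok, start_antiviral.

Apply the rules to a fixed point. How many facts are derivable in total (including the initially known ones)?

21

Round 1 — r1, r7, r9, r10, derive age_over_65, immunocompromised, o2_sat_low, sore_throat.
Round 2 — r8, r11, derive high_risk, culture_positive.
Round 3 — r13, r14, derive hydration_advised, rash.
Round 4 — r4, r5, r12, derive cond_1, order_xray, order_pcr.
Round 5 — r3, r15, derive cond_2, cough.
Closure: {admit, age_over_65, chest_pain, cond_1, cond_2, cough, culture_positive, discharge_ok, fever_present, high_risk, hydration_advised, immunocompromised, isolate, o2_sat_low, observe_4h, order_pcr, order_xray, rapid_test_pos, rash, sore_throat, start_antiviral} — 21 facts.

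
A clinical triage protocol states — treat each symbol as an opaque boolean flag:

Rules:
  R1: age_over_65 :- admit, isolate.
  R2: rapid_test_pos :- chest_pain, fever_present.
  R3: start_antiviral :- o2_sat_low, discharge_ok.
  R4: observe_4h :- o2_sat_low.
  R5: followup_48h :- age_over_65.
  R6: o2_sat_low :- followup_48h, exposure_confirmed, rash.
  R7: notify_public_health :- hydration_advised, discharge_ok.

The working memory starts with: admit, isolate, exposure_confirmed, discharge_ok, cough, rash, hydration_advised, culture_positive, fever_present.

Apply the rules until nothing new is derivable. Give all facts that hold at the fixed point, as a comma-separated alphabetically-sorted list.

admit, age_over_65, cough, culture_positive, discharge_ok, exposure_confirmed, fever_present, followup_48h, hydration_advised, isolate, notify_public_health, o2_sat_low, observe_4h, rash, start_antiviral

Round 1: R1 [age_over_65 :- admit, isolate.]; R7 [notify_public_health :- hydration_advised, discharge_ok.]. New: age_over_65, notify_public_health.
Round 2: R5 [followup_48h :- age_over_65.]. New: followup_48h.
Round 3: R6 [o2_sat_low :- followup_48h, exposure_confirmed, rash.]. New: o2_sat_low.
Round 4: R3 [start_antiviral :- o2_sat_low, discharge_ok.]; R4 [observe_4h :- o2_sat_low.]. New: start_antiviral, observe_4h.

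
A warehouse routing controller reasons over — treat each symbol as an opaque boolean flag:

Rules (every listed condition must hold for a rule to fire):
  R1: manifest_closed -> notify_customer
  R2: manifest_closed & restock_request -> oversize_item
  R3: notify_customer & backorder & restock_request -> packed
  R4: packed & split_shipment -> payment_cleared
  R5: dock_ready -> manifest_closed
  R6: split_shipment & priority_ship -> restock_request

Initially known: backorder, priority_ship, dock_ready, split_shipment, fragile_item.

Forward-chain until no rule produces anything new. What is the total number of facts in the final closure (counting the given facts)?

11

Round 1: R5 [dock_ready -> manifest_closed]; R6 [split_shipment & priority_ship -> restock_request]. Adds manifest_closed, restock_request.
Round 2: R1 [manifest_closed -> notify_customer]; R2 [manifest_closed & restock_request -> oversize_item]. Adds notify_customer, oversize_item.
Round 3: R3 [notify_customer & backorder & restock_request -> packed]. Adds packed.
Round 4: R4 [packed & split_shipment -> payment_cleared]. Adds payment_cleared.
Closure: {backorder, dock_ready, fragile_item, manifest_closed, notify_customer, oversize_item, packed, payment_cleared, priority_ship, restock_request, split_shipment} — 11 facts.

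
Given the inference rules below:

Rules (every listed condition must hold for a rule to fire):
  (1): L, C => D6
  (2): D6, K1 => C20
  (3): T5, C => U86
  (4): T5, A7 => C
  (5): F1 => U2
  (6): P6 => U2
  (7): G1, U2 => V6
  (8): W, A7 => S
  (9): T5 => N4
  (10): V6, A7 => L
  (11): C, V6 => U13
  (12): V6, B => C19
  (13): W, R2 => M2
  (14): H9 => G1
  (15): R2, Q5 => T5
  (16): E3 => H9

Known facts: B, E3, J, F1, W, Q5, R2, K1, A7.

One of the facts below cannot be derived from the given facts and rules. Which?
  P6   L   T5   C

P6

Round 1 — (5), (8), (13), (15), (16), derive U2, S, M2, T5, H9.
Round 2 — (4), (9), (14), derive C, N4, G1.
Round 3 — (3), (7), derive U86, V6.
Round 4 — (10), (11), (12), derive L, U13, C19.
Round 5 — (1), derive D6.
Round 6 — (2), derive C20.
Derived: C (round 2), T5 (round 1), L (round 4). P6 never appears in any round.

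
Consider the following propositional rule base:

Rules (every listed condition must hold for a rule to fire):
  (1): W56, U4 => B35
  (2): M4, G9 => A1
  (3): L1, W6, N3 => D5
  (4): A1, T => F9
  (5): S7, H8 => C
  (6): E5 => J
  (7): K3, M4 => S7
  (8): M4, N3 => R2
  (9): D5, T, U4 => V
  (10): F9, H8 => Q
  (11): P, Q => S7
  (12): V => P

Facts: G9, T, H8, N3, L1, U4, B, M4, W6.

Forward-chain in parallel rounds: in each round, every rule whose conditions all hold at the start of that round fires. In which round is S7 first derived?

Round 1 fires (2), (3), (8), giving A1, D5, R2.
Round 2 fires (4), (9), giving F9, V.
Round 3 fires (10), (12), giving Q, P.
Round 4 fires (11), giving S7.
S7 first appears in round 4.

4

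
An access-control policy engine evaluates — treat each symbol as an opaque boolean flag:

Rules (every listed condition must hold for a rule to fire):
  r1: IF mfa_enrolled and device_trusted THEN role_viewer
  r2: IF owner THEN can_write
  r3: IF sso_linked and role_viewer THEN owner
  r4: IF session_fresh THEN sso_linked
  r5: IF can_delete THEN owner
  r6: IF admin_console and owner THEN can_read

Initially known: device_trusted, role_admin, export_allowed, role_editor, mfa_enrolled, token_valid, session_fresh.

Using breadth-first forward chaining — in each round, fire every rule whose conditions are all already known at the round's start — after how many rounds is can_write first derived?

Round 1: r1 [IF mfa_enrolled and device_trusted THEN role_viewer]; r4 [IF session_fresh THEN sso_linked]. Adds role_viewer, sso_linked.
Round 2: r3 [IF sso_linked and role_viewer THEN owner]. Adds owner.
Round 3: r2 [IF owner THEN can_write]. Adds can_write.
can_write first appears in round 3.

3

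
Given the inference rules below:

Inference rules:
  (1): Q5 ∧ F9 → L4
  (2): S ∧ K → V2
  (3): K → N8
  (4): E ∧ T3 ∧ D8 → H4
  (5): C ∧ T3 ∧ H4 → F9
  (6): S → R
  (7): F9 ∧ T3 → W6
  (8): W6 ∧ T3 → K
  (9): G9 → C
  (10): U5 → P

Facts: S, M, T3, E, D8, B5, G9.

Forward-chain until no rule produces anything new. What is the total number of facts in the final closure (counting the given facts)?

15

Round 1 — (4), (6), (9), derive H4, R, C.
Round 2 — (5), derive F9.
Round 3 — (7), derive W6.
Round 4 — (8), derive K.
Round 5 — (2), (3), derive V2, N8.
Closure: {B5, C, D8, E, F9, G9, H4, K, M, N8, R, S, T3, V2, W6} — 15 facts.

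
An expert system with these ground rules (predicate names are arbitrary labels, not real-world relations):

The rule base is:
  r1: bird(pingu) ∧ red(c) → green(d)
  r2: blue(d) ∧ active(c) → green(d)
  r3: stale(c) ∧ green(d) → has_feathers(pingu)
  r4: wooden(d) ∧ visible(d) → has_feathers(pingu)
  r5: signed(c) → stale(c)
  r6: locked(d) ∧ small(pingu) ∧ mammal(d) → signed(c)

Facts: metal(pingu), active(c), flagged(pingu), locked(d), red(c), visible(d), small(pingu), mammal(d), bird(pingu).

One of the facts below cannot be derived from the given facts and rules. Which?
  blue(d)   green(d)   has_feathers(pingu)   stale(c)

Round 1 — r1, r6, derive green(d), signed(c).
Round 2 — r5, derive stale(c).
Round 3 — r3, derive has_feathers(pingu).
Derived: has_feathers(pingu) (round 3), stale(c) (round 2), green(d) (round 1). blue(d) never appears in any round.

blue(d)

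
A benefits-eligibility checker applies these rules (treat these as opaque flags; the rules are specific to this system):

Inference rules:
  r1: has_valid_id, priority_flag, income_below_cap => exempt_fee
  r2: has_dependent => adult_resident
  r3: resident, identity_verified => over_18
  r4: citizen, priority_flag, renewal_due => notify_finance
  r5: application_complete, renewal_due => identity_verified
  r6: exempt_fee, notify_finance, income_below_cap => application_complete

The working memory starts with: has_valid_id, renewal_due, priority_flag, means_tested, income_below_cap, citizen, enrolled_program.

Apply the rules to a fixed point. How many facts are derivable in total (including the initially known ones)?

Round 1 — r1, r4, derive exempt_fee, notify_finance.
Round 2 — r6, derive application_complete.
Round 3 — r5, derive identity_verified.
Closure: {application_complete, citizen, enrolled_program, exempt_fee, has_valid_id, identity_verified, income_below_cap, means_tested, notify_finance, priority_flag, renewal_due} — 11 facts.

11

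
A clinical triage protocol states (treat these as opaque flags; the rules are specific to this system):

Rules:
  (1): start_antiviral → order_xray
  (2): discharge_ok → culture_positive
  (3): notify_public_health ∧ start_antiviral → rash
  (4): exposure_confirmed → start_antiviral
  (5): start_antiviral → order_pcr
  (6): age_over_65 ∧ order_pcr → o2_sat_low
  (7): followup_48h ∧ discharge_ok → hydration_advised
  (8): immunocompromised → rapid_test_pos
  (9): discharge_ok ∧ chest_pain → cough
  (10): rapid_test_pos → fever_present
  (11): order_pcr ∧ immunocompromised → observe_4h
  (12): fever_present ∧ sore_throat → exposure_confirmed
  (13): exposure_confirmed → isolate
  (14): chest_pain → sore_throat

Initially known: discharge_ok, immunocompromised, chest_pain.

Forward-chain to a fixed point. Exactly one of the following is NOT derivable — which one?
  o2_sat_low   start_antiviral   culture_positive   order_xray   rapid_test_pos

o2_sat_low

[1] (2) [discharge_ok → culture_positive]; (8) [immunocompromised → rapid_test_pos]; (9) [discharge_ok ∧ chest_pain → cough]; (14) [chest_pain → sore_throat]. ⇒ new: culture_positive, rapid_test_pos, cough, sore_throat.
[2] (10) [rapid_test_pos → fever_present]. ⇒ new: fever_present.
[3] (12) [fever_present ∧ sore_throat → exposure_confirmed]. ⇒ new: exposure_confirmed.
[4] (4) [exposure_confirmed → start_antiviral]; (13) [exposure_confirmed → isolate]. ⇒ new: start_antiviral, isolate.
[5] (1) [start_antiviral → order_xray]; (5) [start_antiviral → order_pcr]. ⇒ new: order_xray, order_pcr.
[6] (11) [order_pcr ∧ immunocompromised → observe_4h]. ⇒ new: observe_4h.
Derived: start_antiviral (round 4), culture_positive (round 1), rapid_test_pos (round 1), order_xray (round 5). o2_sat_low never appears in any round.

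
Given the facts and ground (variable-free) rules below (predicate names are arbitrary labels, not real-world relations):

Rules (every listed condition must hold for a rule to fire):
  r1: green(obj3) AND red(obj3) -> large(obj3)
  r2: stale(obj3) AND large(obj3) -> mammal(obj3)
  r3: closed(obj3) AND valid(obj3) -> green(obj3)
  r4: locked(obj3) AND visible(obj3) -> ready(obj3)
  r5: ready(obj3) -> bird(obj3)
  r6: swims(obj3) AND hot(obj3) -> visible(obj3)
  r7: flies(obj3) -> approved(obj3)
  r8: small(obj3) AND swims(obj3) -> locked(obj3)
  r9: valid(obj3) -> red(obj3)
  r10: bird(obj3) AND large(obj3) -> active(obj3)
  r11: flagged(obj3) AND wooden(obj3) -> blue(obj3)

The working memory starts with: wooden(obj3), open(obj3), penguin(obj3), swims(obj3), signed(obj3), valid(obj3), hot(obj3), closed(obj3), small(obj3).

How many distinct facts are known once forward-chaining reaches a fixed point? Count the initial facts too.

Round 1: r3 [closed(obj3) AND valid(obj3) -> green(obj3)]; r6 [swims(obj3) AND hot(obj3) -> visible(obj3)]; r8 [small(obj3) AND swims(obj3) -> locked(obj3)]; r9 [valid(obj3) -> red(obj3)]. New: green(obj3), visible(obj3), locked(obj3), red(obj3).
Round 2: r1 [green(obj3) AND red(obj3) -> large(obj3)]; r4 [locked(obj3) AND visible(obj3) -> ready(obj3)]. New: large(obj3), ready(obj3).
Round 3: r5 [ready(obj3) -> bird(obj3)]. New: bird(obj3).
Round 4: r10 [bird(obj3) AND large(obj3) -> active(obj3)]. New: active(obj3).
Closure: {active(obj3), bird(obj3), closed(obj3), green(obj3), hot(obj3), large(obj3), locked(obj3), open(obj3), penguin(obj3), ready(obj3), red(obj3), signed(obj3), small(obj3), swims(obj3), valid(obj3), visible(obj3), wooden(obj3)} — 17 facts.

17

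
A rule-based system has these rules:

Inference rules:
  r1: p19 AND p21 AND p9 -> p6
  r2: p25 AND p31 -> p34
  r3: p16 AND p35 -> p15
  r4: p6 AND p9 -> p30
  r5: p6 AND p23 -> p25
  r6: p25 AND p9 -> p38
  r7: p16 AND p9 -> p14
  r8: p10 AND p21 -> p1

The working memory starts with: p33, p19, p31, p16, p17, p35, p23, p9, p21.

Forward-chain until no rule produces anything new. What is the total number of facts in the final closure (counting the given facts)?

Round 1 fires r1, r3, r7, giving p6, p15, p14.
Round 2 fires r4, r5, giving p30, p25.
Round 3 fires r2, r6, giving p34, p38.
Closure: {p14, p15, p16, p17, p19, p21, p23, p25, p30, p31, p33, p34, p35, p38, p6, p9} — 16 facts.

16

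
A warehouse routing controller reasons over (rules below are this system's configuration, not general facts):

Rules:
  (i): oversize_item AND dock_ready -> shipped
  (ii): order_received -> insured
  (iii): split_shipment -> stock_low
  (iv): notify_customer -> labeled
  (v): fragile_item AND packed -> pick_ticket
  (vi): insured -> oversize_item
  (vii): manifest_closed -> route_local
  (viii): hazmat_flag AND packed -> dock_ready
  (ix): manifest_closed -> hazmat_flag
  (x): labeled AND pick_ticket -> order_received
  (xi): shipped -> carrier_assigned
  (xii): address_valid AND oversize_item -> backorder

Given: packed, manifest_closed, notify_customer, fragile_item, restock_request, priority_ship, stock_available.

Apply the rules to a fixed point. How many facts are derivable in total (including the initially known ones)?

Round 1 — (iv), (v), (vii), (ix), derive labeled, pick_ticket, route_local, hazmat_flag.
Round 2 — (viii), (x), derive dock_ready, order_received.
Round 3 — (ii), derive insured.
Round 4 — (vi), derive oversize_item.
Round 5 — (i), derive shipped.
Round 6 — (xi), derive carrier_assigned.
Closure: {carrier_assigned, dock_ready, fragile_item, hazmat_flag, insured, labeled, manifest_closed, notify_customer, order_received, oversize_item, packed, pick_ticket, priority_ship, restock_request, route_local, shipped, stock_available} — 17 facts.

17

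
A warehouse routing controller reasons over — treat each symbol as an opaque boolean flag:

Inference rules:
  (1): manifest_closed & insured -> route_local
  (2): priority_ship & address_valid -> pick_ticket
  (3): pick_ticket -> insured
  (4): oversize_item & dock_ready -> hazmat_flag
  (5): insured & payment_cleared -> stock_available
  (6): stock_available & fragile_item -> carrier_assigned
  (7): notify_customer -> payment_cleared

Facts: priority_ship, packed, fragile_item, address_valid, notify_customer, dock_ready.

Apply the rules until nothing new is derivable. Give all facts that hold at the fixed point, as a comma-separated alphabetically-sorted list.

Round 1: (2) [priority_ship & address_valid -> pick_ticket]; (7) [notify_customer -> payment_cleared]. Adds pick_ticket, payment_cleared.
Round 2: (3) [pick_ticket -> insured]. Adds insured.
Round 3: (5) [insured & payment_cleared -> stock_available]. Adds stock_available.
Round 4: (6) [stock_available & fragile_item -> carrier_assigned]. Adds carrier_assigned.

address_valid, carrier_assigned, dock_ready, fragile_item, insured, notify_customer, packed, payment_cleared, pick_ticket, priority_ship, stock_available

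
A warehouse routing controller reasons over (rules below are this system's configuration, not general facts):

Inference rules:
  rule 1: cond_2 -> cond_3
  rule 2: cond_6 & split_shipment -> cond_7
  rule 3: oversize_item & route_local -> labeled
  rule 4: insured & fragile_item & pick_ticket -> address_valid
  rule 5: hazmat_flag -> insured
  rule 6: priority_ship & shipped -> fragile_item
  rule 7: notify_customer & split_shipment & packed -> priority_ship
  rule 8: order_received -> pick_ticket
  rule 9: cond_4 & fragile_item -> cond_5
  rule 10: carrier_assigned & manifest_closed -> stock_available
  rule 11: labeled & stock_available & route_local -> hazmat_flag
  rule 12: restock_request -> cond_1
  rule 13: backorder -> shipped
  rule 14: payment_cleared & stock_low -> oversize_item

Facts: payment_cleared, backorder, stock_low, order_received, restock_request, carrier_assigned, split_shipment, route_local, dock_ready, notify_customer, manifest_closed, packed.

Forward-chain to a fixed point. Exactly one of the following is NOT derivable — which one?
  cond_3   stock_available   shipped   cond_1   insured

Round 1 — rule 7, rule 8, rule 10, rule 12, rule 13, rule 14, derive priority_ship, pick_ticket, stock_available, cond_1, shipped, oversize_item.
Round 2 — rule 3, rule 6, derive labeled, fragile_item.
Round 3 — rule 11, derive hazmat_flag.
Round 4 — rule 5, derive insured.
Round 5 — rule 4, derive address_valid.
Derived: cond_1 (round 1), shipped (round 1), insured (round 4), stock_available (round 1). cond_3 never appears in any round.

cond_3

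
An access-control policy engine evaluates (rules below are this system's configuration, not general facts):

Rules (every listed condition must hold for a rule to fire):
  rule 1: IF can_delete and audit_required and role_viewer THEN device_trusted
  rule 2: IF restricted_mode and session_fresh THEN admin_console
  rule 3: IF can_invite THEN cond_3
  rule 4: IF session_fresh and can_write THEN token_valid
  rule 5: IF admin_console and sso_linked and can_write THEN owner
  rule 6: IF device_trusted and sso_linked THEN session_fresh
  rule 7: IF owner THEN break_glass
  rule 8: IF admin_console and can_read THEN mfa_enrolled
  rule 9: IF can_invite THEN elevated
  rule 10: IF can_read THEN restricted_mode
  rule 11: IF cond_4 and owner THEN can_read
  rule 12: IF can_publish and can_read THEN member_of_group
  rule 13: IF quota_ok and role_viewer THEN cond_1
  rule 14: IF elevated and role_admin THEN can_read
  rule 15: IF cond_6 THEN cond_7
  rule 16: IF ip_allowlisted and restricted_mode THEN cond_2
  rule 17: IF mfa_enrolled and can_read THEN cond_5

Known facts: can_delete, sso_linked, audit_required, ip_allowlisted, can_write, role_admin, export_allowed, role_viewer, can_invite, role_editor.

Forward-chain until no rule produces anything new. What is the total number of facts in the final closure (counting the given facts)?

Round 1 fires rule 1, rule 3, rule 9, giving device_trusted, cond_3, elevated.
Round 2 fires rule 6, rule 14, giving session_fresh, can_read.
Round 3 fires rule 4, rule 10, giving token_valid, restricted_mode.
Round 4 fires rule 2, rule 16, giving admin_console, cond_2.
Round 5 fires rule 5, rule 8, giving owner, mfa_enrolled.
Round 6 fires rule 7, rule 17, giving break_glass, cond_5.
Closure: {admin_console, audit_required, break_glass, can_delete, can_invite, can_read, can_write, cond_2, cond_3, cond_5, device_trusted, elevated, export_allowed, ip_allowlisted, mfa_enrolled, owner, restricted_mode, role_admin, role_editor, role_viewer, session_fresh, sso_linked, token_valid} — 23 facts.

23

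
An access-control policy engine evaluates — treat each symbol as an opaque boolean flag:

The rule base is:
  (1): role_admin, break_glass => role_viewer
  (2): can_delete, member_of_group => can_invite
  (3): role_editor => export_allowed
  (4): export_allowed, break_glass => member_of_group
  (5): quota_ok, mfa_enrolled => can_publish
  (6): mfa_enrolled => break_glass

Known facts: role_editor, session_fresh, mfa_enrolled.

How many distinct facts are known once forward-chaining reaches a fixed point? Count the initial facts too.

Round 1: (3) [role_editor => export_allowed]; (6) [mfa_enrolled => break_glass]. Adds export_allowed, break_glass.
Round 2: (4) [export_allowed, break_glass => member_of_group]. Adds member_of_group.
Closure: {break_glass, export_allowed, member_of_group, mfa_enrolled, role_editor, session_fresh} — 6 facts.

6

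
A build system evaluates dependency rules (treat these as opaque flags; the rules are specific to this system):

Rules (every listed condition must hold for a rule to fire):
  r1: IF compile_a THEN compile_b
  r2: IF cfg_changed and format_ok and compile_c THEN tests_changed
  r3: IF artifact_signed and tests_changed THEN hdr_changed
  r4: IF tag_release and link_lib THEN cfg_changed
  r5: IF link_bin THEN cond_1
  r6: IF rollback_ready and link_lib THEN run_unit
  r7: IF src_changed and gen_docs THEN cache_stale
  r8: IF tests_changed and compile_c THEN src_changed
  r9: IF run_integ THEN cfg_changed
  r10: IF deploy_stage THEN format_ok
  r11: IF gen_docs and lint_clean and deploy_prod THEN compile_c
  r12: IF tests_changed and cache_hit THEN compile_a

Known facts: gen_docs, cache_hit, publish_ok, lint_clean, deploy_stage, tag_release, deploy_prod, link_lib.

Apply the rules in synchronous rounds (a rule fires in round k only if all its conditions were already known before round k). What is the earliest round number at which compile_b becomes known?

4

[1] r4 [IF tag_release and link_lib THEN cfg_changed]; r10 [IF deploy_stage THEN format_ok]; r11 [IF gen_docs and lint_clean and deploy_prod THEN compile_c]. ⇒ new: cfg_changed, format_ok, compile_c.
[2] r2 [IF cfg_changed and format_ok and compile_c THEN tests_changed]. ⇒ new: tests_changed.
[3] r8 [IF tests_changed and compile_c THEN src_changed]; r12 [IF tests_changed and cache_hit THEN compile_a]. ⇒ new: src_changed, compile_a.
[4] r1 [IF compile_a THEN compile_b]; r7 [IF src_changed and gen_docs THEN cache_stale]. ⇒ new: compile_b, cache_stale.
compile_b first appears in round 4.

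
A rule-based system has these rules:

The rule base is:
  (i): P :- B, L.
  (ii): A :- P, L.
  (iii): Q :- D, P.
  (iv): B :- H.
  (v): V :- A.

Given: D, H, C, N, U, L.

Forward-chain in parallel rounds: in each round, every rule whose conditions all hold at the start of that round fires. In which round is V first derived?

4

Round 1: (iv) [B :- H.]. Adds B.
Round 2: (i) [P :- B, L.]. Adds P.
Round 3: (ii) [A :- P, L.]; (iii) [Q :- D, P.]. Adds A, Q.
Round 4: (v) [V :- A.]. Adds V.
V first appears in round 4.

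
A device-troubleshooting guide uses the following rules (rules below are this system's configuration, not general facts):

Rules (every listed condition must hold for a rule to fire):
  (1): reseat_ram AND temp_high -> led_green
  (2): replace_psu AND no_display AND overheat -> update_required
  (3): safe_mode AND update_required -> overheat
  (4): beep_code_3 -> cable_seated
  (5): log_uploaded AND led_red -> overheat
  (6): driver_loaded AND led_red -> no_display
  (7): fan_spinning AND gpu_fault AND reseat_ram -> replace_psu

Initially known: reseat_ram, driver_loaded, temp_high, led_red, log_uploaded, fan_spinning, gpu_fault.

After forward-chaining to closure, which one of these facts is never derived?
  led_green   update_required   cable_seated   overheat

Round 1: (1) [reseat_ram AND temp_high -> led_green]; (5) [log_uploaded AND led_red -> overheat]; (6) [driver_loaded AND led_red -> no_display]; (7) [fan_spinning AND gpu_fault AND reseat_ram -> replace_psu]. Adds led_green, overheat, no_display, replace_psu.
Round 2: (2) [replace_psu AND no_display AND overheat -> update_required]. Adds update_required.
Derived: overheat (round 1), update_required (round 2), led_green (round 1). cable_seated never appears in any round.

cable_seated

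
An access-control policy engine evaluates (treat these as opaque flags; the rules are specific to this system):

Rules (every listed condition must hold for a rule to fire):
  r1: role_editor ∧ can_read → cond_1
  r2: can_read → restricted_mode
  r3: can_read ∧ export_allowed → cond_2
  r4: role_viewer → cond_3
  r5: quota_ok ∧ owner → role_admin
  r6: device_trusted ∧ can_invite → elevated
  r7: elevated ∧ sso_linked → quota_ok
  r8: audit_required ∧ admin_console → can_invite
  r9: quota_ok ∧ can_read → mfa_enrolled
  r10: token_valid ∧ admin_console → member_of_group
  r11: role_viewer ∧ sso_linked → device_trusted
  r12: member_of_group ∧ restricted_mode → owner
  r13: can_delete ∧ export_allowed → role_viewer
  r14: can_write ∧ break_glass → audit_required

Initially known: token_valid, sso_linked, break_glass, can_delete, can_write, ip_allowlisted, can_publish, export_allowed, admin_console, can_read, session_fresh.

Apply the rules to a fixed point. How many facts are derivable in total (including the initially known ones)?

Round 1: r2 [can_read → restricted_mode]; r3 [can_read ∧ export_allowed → cond_2]; r10 [token_valid ∧ admin_console → member_of_group]; r13 [can_delete ∧ export_allowed → role_viewer]; r14 [can_write ∧ break_glass → audit_required]. New: restricted_mode, cond_2, member_of_group, role_viewer, audit_required.
Round 2: r4 [role_viewer → cond_3]; r8 [audit_required ∧ admin_console → can_invite]; r11 [role_viewer ∧ sso_linked → device_trusted]; r12 [member_of_group ∧ restricted_mode → owner]. New: cond_3, can_invite, device_trusted, owner.
Round 3: r6 [device_trusted ∧ can_invite → elevated]. New: elevated.
Round 4: r7 [elevated ∧ sso_linked → quota_ok]. New: quota_ok.
Round 5: r5 [quota_ok ∧ owner → role_admin]; r9 [quota_ok ∧ can_read → mfa_enrolled]. New: role_admin, mfa_enrolled.
Closure: {admin_console, audit_required, break_glass, can_delete, can_invite, can_publish, can_read, can_write, cond_2, cond_3, device_trusted, elevated, export_allowed, ip_allowlisted, member_of_group, mfa_enrolled, owner, quota_ok, restricted_mode, role_admin, role_viewer, session_fresh, sso_linked, token_valid} — 24 facts.

24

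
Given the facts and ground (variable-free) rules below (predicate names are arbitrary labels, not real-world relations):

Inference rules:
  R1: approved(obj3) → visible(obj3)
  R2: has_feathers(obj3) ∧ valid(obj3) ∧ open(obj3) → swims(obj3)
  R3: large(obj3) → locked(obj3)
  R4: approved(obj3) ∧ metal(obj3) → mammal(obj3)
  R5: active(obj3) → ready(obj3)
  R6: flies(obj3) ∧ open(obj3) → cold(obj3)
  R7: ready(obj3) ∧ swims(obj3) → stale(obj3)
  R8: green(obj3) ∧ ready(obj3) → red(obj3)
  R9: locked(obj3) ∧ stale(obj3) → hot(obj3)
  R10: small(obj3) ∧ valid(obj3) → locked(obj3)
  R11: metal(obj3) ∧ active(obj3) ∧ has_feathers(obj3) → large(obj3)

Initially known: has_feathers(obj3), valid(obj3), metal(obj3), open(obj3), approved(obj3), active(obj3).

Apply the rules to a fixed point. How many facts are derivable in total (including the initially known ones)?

Round 1: R1 [approved(obj3) → visible(obj3)]; R2 [has_feathers(obj3) ∧ valid(obj3) ∧ open(obj3) → swims(obj3)]; R4 [approved(obj3) ∧ metal(obj3) → mammal(obj3)]; R5 [active(obj3) → ready(obj3)]; R11 [metal(obj3) ∧ active(obj3) ∧ has_feathers(obj3) → large(obj3)]. Adds visible(obj3), swims(obj3), mammal(obj3), ready(obj3), large(obj3).
Round 2: R3 [large(obj3) → locked(obj3)]; R7 [ready(obj3) ∧ swims(obj3) → stale(obj3)]. Adds locked(obj3), stale(obj3).
Round 3: R9 [locked(obj3) ∧ stale(obj3) → hot(obj3)]. Adds hot(obj3).
Closure: {active(obj3), approved(obj3), has_feathers(obj3), hot(obj3), large(obj3), locked(obj3), mammal(obj3), metal(obj3), open(obj3), ready(obj3), stale(obj3), swims(obj3), valid(obj3), visible(obj3)} — 14 facts.

14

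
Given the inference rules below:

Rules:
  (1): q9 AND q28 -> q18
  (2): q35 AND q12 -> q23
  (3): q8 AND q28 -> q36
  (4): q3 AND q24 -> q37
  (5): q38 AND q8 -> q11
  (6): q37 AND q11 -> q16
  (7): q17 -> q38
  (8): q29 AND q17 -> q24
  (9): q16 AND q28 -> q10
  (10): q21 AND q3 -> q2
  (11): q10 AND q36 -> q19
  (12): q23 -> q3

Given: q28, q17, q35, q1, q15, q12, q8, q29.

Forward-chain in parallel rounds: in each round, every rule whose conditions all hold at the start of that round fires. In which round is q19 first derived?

Round 1: (2) [q35 AND q12 -> q23]; (3) [q8 AND q28 -> q36]; (7) [q17 -> q38]; (8) [q29 AND q17 -> q24]. New: q23, q36, q38, q24.
Round 2: (5) [q38 AND q8 -> q11]; (12) [q23 -> q3]. New: q11, q3.
Round 3: (4) [q3 AND q24 -> q37]. New: q37.
Round 4: (6) [q37 AND q11 -> q16]. New: q16.
Round 5: (9) [q16 AND q28 -> q10]. New: q10.
Round 6: (11) [q10 AND q36 -> q19]. New: q19.
q19 first appears in round 6.

6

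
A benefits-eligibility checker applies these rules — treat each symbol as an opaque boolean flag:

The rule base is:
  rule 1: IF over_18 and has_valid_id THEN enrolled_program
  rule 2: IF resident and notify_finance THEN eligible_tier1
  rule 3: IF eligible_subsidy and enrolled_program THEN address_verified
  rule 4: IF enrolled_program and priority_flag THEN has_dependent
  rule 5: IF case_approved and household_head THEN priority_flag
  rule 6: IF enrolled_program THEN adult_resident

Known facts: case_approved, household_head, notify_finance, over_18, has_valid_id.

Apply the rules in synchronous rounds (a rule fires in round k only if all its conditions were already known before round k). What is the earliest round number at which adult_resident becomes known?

Round 1 — rule 1, rule 5, derive enrolled_program, priority_flag.
Round 2 — rule 4, rule 6, derive has_dependent, adult_resident.
adult_resident first appears in round 2.

2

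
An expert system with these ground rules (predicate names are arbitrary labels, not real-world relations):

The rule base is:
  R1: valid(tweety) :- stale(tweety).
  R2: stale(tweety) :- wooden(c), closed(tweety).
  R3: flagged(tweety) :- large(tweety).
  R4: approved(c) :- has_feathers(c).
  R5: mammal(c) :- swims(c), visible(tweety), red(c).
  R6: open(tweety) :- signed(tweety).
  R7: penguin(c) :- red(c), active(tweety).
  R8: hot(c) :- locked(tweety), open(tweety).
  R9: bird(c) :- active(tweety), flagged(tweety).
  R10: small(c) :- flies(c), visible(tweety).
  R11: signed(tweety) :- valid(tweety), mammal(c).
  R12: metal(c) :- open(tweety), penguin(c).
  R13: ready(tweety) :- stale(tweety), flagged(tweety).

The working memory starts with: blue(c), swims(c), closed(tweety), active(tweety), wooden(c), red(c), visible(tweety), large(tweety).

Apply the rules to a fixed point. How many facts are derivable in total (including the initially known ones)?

18

[1] R2 [stale(tweety) :- wooden(c), closed(tweety).]; R3 [flagged(tweety) :- large(tweety).]; R5 [mammal(c) :- swims(c), visible(tweety), red(c).]; R7 [penguin(c) :- red(c), active(tweety).]. ⇒ new: stale(tweety), flagged(tweety), mammal(c), penguin(c).
[2] R1 [valid(tweety) :- stale(tweety).]; R9 [bird(c) :- active(tweety), flagged(tweety).]; R13 [ready(tweety) :- stale(tweety), flagged(tweety).]. ⇒ new: valid(tweety), bird(c), ready(tweety).
[3] R11 [signed(tweety) :- valid(tweety), mammal(c).]. ⇒ new: signed(tweety).
[4] R6 [open(tweety) :- signed(tweety).]. ⇒ new: open(tweety).
[5] R12 [metal(c) :- open(tweety), penguin(c).]. ⇒ new: metal(c).
Closure: {active(tweety), bird(c), blue(c), closed(tweety), flagged(tweety), large(tweety), mammal(c), metal(c), open(tweety), penguin(c), ready(tweety), red(c), signed(tweety), stale(tweety), swims(c), valid(tweety), visible(tweety), wooden(c)} — 18 facts.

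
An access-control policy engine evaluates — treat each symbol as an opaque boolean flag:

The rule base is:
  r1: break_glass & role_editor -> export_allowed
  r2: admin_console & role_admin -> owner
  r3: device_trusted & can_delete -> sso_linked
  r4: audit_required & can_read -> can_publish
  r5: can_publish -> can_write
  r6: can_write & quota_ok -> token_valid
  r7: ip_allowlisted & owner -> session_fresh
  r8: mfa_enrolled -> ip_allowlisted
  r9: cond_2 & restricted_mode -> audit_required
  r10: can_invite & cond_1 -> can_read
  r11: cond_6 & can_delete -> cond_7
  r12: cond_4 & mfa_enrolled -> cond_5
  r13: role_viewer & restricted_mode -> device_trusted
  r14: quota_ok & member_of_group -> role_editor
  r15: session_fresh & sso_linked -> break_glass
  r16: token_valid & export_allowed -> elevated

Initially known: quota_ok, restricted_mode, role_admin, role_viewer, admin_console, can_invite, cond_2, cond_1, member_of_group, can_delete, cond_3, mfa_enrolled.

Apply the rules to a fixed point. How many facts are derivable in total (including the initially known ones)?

Round 1: r2 [admin_console & role_admin -> owner]; r8 [mfa_enrolled -> ip_allowlisted]; r9 [cond_2 & restricted_mode -> audit_required]; r10 [can_invite & cond_1 -> can_read]; r13 [role_viewer & restricted_mode -> device_trusted]; r14 [quota_ok & member_of_group -> role_editor]. New: owner, ip_allowlisted, audit_required, can_read, device_trusted, role_editor.
Round 2: r3 [device_trusted & can_delete -> sso_linked]; r4 [audit_required & can_read -> can_publish]; r7 [ip_allowlisted & owner -> session_fresh]. New: sso_linked, can_publish, session_fresh.
Round 3: r5 [can_publish -> can_write]; r15 [session_fresh & sso_linked -> break_glass]. New: can_write, break_glass.
Round 4: r1 [break_glass & role_editor -> export_allowed]; r6 [can_write & quota_ok -> token_valid]. New: export_allowed, token_valid.
Round 5: r16 [token_valid & export_allowed -> elevated]. New: elevated.
Closure: {admin_console, audit_required, break_glass, can_delete, can_invite, can_publish, can_read, can_write, cond_1, cond_2, cond_3, device_trusted, elevated, export_allowed, ip_allowlisted, member_of_group, mfa_enrolled, owner, quota_ok, restricted_mode, role_admin, role_editor, role_viewer, session_fresh, sso_linked, token_valid} — 26 facts.

26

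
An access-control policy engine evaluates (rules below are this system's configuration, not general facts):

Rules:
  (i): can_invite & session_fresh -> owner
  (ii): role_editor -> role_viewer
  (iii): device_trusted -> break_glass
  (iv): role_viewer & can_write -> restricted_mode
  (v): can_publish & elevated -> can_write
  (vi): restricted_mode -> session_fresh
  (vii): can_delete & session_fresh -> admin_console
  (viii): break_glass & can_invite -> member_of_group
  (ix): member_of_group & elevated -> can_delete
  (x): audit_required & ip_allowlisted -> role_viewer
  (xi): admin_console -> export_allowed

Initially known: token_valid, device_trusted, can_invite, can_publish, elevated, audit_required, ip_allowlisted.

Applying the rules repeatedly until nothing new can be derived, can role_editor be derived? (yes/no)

Round 1 — (iii), (v), (x), derive break_glass, can_write, role_viewer.
Round 2 — (iv), (viii), derive restricted_mode, member_of_group.
Round 3 — (vi), (ix), derive session_fresh, can_delete.
Round 4 — (i), (vii), derive owner, admin_console.
Round 5 — (xi), derive export_allowed.
Fixed point reached. No rule has role_editor as a consequent, and it is not given.

no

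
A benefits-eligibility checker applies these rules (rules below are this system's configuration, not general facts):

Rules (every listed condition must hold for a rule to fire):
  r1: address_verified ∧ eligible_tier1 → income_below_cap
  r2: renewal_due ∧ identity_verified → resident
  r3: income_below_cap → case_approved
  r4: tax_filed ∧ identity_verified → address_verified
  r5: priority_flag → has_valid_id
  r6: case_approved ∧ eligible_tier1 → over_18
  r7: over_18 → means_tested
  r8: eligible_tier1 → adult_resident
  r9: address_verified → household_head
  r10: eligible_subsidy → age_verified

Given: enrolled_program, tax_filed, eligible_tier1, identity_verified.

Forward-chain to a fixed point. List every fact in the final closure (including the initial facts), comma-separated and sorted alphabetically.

Round 1: r4 [tax_filed ∧ identity_verified → address_verified]; r8 [eligible_tier1 → adult_resident]. Adds address_verified, adult_resident.
Round 2: r1 [address_verified ∧ eligible_tier1 → income_below_cap]; r9 [address_verified → household_head]. Adds income_below_cap, household_head.
Round 3: r3 [income_below_cap → case_approved]. Adds case_approved.
Round 4: r6 [case_approved ∧ eligible_tier1 → over_18]. Adds over_18.
Round 5: r7 [over_18 → means_tested]. Adds means_tested.

address_verified, adult_resident, case_approved, eligible_tier1, enrolled_program, household_head, identity_verified, income_below_cap, means_tested, over_18, tax_filed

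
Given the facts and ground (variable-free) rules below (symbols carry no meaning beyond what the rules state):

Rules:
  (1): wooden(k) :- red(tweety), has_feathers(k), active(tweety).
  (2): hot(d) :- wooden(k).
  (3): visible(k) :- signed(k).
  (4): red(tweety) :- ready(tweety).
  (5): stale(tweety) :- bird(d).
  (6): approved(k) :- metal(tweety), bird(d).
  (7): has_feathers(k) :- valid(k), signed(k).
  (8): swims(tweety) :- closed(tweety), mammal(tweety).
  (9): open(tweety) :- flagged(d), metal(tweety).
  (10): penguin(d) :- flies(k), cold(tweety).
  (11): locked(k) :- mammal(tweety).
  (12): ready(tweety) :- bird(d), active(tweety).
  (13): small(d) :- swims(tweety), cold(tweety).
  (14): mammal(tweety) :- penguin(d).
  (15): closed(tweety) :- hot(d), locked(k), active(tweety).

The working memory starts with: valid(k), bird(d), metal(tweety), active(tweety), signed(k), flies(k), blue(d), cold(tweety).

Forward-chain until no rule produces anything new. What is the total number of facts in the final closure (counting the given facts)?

22

[1] (3) [visible(k) :- signed(k).]; (5) [stale(tweety) :- bird(d).]; (6) [approved(k) :- metal(tweety), bird(d).]; (7) [has_feathers(k) :- valid(k), signed(k).]; (10) [penguin(d) :- flies(k), cold(tweety).]; (12) [ready(tweety) :- bird(d), active(tweety).]. ⇒ new: visible(k), stale(tweety), approved(k), has_feathers(k), penguin(d), ready(tweety).
[2] (4) [red(tweety) :- ready(tweety).]; (14) [mammal(tweety) :- penguin(d).]. ⇒ new: red(tweety), mammal(tweety).
[3] (1) [wooden(k) :- red(tweety), has_feathers(k), active(tweety).]; (11) [locked(k) :- mammal(tweety).]. ⇒ new: wooden(k), locked(k).
[4] (2) [hot(d) :- wooden(k).]. ⇒ new: hot(d).
[5] (15) [closed(tweety) :- hot(d), locked(k), active(tweety).]. ⇒ new: closed(tweety).
[6] (8) [swims(tweety) :- closed(tweety), mammal(tweety).]. ⇒ new: swims(tweety).
[7] (13) [small(d) :- swims(tweety), cold(tweety).]. ⇒ new: small(d).
Closure: {active(tweety), approved(k), bird(d), blue(d), closed(tweety), cold(tweety), flies(k), has_feathers(k), hot(d), locked(k), mammal(tweety), metal(tweety), penguin(d), ready(tweety), red(tweety), signed(k), small(d), stale(tweety), swims(tweety), valid(k), visible(k), wooden(k)} — 22 facts.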